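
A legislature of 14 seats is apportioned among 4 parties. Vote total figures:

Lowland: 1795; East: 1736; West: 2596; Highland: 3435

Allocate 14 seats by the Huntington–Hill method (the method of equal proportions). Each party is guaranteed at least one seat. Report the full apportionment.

With divisor 721: modified quotas Lowland 2.490, East 2.408, West 3.601, Highland 4.764.
Geometric-mean thresholds: Lowland √(2·3)=2.449, East √(2·3)=2.449, West √(3·4)=3.464, Highland √(4·5)=4.472.
Each quota rounded against its threshold gives Lowland 3, East 2, West 4, Highland 5 (total 14).

Lowland 3, East 2, West 4, Highland 5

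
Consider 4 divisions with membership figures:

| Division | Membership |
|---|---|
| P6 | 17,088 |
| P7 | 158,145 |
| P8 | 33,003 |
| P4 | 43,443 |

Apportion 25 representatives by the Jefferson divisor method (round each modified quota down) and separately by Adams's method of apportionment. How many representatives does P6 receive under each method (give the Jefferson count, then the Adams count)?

Jefferson: P6 1, P7 17, P8 3, P4 4.
Adams: P6 2, P7 15, P8 4, P4 4.
P6 gets 1 under Jefferson and 2 under Adams.

1 and 2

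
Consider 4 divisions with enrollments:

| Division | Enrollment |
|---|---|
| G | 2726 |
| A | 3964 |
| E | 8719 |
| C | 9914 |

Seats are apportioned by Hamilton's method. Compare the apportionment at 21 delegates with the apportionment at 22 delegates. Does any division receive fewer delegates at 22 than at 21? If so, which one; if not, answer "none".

A

At 21 seats: G 2, A 4, E 7, C 8.
At 22 seats: G 2, A 3, E 8, C 9.
A drops from 4 to 3.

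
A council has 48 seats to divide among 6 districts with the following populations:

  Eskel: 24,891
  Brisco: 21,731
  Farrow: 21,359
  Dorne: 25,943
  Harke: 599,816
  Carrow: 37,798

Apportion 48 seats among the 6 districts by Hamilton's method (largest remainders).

The standard divisor is 731538/48 ≈ 15240.375.
Standard quotas: Eskel 1.6332, Brisco 1.4259, Farrow 1.4015, Dorne 1.7023, Harke 39.3570, Carrow 2.4801.
Lower quotas: Eskel 1, Brisco 1, Farrow 1, Dorne 1, Harke 39, Carrow 2 (sum 45, leaving 3 seats).
Remainders in descending order: Dorne 0.7023, Eskel 0.6332, Carrow 0.4801, Brisco 0.4259, Farrow 0.4015, Harke 0.3570.
The surplus seats go to Dorne, Eskel, Carrow.

Eskel 2; Brisco 1; Farrow 1; Dorne 2; Harke 39; Carrow 3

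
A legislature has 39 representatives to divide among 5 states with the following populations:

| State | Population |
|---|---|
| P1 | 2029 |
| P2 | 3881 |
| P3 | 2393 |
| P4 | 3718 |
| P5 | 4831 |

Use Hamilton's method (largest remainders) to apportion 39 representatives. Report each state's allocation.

P1: 5, P2: 9, P3: 5, P4: 9, P5: 11

Standard divisor: 16852 ÷ 39 ≈ 432.103.
Standard quotas: P1 4.696, P2 8.982, P3 5.538, P4 8.604, P5 11.180.
Lower quotas: P1 4, P2 8, P3 5, P4 8, P5 11 (sum 36, leaving 3 seats).
Remainders in descending order: P2 0.982, P1 0.696, P4 0.604, P3 0.538, P5 0.180.
Largest remainders: P2, P1, P4 receive the extra seats.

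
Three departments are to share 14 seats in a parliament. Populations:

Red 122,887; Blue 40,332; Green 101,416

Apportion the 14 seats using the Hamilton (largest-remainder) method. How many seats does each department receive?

Red: 7, Blue: 2, Green: 5

The standard divisor is 264635/14 ≈ 18902.5.
Standard quotas: Red 6.5011, Blue 2.1337, Green 5.3652.
Lower quotas: Red 6, Blue 2, Green 5 (sum 13, leaving 1 seat).
Remainders in descending order: Red 0.5011, Green 0.3652, Blue 0.1337.
The surplus seat goes to Red.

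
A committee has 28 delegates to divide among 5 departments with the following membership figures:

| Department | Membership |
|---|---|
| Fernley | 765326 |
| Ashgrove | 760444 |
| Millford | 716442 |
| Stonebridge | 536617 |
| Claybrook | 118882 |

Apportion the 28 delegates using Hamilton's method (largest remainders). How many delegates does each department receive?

The standard divisor is 2897711/28 ≈ 103489.679.
Standard quotas: Fernley 7.3952, Ashgrove 7.3480, Millford 6.9228, Stonebridge 5.1852, Claybrook 1.1487.
Lower quotas: Fernley 7, Ashgrove 7, Millford 6, Stonebridge 5, Claybrook 1 (sum 26, leaving 2 seats).
Remainders in descending order: Millford 0.9228, Fernley 0.3952, Ashgrove 0.3480, Stonebridge 0.1852, Claybrook 0.1487.
The surplus seats go to Millford, Fernley.

Fernley 8, Ashgrove 7, Millford 7, Stonebridge 5, Claybrook 1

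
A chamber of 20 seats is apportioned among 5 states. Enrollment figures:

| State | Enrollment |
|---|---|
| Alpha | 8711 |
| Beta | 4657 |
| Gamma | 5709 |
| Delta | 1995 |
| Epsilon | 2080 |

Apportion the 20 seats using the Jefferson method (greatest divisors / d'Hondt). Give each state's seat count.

Alpha 8; Beta 4; Gamma 5; Delta 1; Epsilon 2

Standard divisor 23152/20 ≈ 1157.6; standard quotas: Alpha 7.525, Beta 4.023, Gamma 4.932, Delta 1.723, Epsilon 1.797.
Rounding down gives 7, 4, 4, 1, 1 = 17 seats, so the divisor must be adjusted.
With modified divisor 1020: modified quotas Alpha 8.540, Beta 4.566, Gamma 5.597, Delta 1.956, Epsilon 2.039.
Rounding down: Alpha 8, Beta 4, Gamma 5, Delta 1, Epsilon 2 (total 20).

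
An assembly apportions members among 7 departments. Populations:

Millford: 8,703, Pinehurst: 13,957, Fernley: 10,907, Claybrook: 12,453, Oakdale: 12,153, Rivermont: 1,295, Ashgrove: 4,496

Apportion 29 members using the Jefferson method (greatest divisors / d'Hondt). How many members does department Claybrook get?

6

Standard divisor 63964/29 ≈ 2205.655; standard quotas: Millford 3.946, Pinehurst 6.328, Fernley 4.945, Claybrook 5.646, Oakdale 5.510, Rivermont 0.587, Ashgrove 2.038.
Rounding down gives 3, 6, 4, 5, 5, 0, 2 = 25 seats, so the divisor must be adjusted.
With modified divisor 2000: modified quotas Millford 4.351, Pinehurst 6.979, Fernley 5.454, Claybrook 6.226, Oakdale 6.077, Rivermont 0.647, Ashgrove 2.248.
Rounding down: Millford 4, Pinehurst 6, Fernley 5, Claybrook 6, Oakdale 6, Rivermont 0, Ashgrove 2 (total 29).
Claybrook receives 6.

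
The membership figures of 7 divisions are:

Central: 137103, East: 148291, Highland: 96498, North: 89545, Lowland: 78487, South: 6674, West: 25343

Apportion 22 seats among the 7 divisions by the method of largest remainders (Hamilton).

Total 581941; standard divisor 581941/22 ≈ 26451.864.
Standard quotas: Central 5.1831, East 5.6061, Highland 3.6481, North 3.3852, Lowland 2.9672, South 0.2523, West 0.9581.
Lower quotas: Central 5, East 5, Highland 3, North 3, Lowland 2, South 0, West 0 (sum 18, leaving 4 seats).
Remainders in descending order: Lowland 0.9672, West 0.9581, Highland 0.6481, East 0.6061, North 0.3852, South 0.2523, Central 0.1831.
The surplus seats go to Lowland, West, Highland, East.

Central 5, East 6, Highland 4, North 3, Lowland 3, South 0, West 1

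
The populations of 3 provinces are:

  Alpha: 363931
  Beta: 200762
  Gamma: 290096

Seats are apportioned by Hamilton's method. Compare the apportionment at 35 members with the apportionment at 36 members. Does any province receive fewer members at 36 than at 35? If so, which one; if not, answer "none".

At 35 seats: Alpha 15, Beta 8, Gamma 12.
At 36 seats: Alpha 15, Beta 9, Gamma 12.
No province's allocation decreased.

none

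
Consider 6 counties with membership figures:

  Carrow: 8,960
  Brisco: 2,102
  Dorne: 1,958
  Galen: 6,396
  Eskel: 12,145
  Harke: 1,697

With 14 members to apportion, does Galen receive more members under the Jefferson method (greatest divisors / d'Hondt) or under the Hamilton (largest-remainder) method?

Jefferson

Jefferson: Carrow 4, Brisco 1, Dorne 0, Galen 3, Eskel 6, Harke 0.
Hamilton: Carrow 4, Brisco 1, Dorne 1, Galen 2, Eskel 5, Harke 1.
Galen gets 3 under Jefferson and 2 under Hamilton.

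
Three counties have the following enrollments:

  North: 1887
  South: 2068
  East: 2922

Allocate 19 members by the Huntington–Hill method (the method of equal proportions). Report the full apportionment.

North 5; South 6; East 8

With divisor 361: modified quotas North 5.227, South 5.729, East 8.094.
Geometric-mean thresholds: North √(5·6)=5.477, South √(5·6)=5.477, East √(8·9)=8.485.
Each quota rounded against its threshold gives North 5, South 6, East 8 (total 19).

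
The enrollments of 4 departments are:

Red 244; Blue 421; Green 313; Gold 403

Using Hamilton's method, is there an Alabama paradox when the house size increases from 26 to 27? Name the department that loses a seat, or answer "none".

At 26 seats: Red 5, Blue 8, Green 6, Gold 7.
At 27 seats: Red 5, Blue 8, Green 6, Gold 8.
No department's allocation decreased.

none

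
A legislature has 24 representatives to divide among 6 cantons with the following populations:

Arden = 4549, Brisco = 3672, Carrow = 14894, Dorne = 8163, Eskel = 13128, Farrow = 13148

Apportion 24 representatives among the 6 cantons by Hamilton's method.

Arden=2, Brisco=2, Carrow=6, Dorne=3, Eskel=5, Farrow=6

Standard divisor: 57554 ÷ 24 ≈ 2398.083.
Standard quotas: Arden 1.8969, Brisco 1.5312, Carrow 6.2108, Dorne 3.4040, Eskel 5.4744, Farrow 5.4827.
Lower quotas: Arden 1, Brisco 1, Carrow 6, Dorne 3, Eskel 5, Farrow 5 (sum 21, leaving 3 seats).
Remainders in descending order: Arden 0.8969, Brisco 0.5312, Farrow 0.4827, Eskel 0.4744, Dorne 0.4040, Carrow 0.2108.
The surplus seats go to Arden, Brisco, Farrow.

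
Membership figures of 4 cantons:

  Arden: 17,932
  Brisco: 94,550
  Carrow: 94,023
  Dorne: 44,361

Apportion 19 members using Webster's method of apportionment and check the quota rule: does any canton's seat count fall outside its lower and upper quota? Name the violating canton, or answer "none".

Standard quotas: Arden 1.358, Brisco 7.161, Carrow 7.121, Dorne 3.360.
Webster allocation: Arden 1, Brisco 7, Carrow 7, Dorne 4.
Every allocation lies between the lower and upper quota.

none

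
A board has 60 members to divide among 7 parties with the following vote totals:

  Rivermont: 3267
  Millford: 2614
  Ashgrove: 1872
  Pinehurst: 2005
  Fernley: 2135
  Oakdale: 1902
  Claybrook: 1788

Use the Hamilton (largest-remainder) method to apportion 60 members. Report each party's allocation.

The standard divisor is 15583/60 ≈ 259.717.
Standard quotas: Rivermont 12.579, Millford 10.065, Ashgrove 7.208, Pinehurst 7.720, Fernley 8.220, Oakdale 7.323, Claybrook 6.884.
Lower quotas: Rivermont 12, Millford 10, Ashgrove 7, Pinehurst 7, Fernley 8, Oakdale 7, Claybrook 6 (sum 57, leaving 3 seats).
Remainders in descending order: Claybrook 0.884, Pinehurst 0.720, Rivermont 0.579, Oakdale 0.323, Fernley 0.220, Ashgrove 0.208, Millford 0.065.
The surplus seats go to Claybrook, Pinehurst, Rivermont.

Rivermont=13; Millford=10; Ashgrove=7; Pinehurst=8; Fernley=8; Oakdale=7; Claybrook=7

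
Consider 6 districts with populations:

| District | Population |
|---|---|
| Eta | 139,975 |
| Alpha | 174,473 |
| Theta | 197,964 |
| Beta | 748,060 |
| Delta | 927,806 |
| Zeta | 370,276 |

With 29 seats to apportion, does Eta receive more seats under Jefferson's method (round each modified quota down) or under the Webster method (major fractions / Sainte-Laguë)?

Jefferson: Eta 1, Alpha 2, Theta 2, Beta 9, Delta 11, Zeta 4.
Webster: Eta 2, Alpha 2, Theta 2, Beta 8, Delta 11, Zeta 4.
Eta gets 1 under Jefferson and 2 under Webster.

Webster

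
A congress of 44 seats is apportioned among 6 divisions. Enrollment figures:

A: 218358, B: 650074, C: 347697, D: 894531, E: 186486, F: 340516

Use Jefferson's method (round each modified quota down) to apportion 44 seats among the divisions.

Standard divisor 2637662/44 ≈ 59946.864; standard quotas: A 3.643, B 10.844, C 5.800, D 14.922, E 3.111, F 5.680.
Rounding down gives 3, 10, 5, 14, 3, 5 = 40 seats, so the divisor must be adjusted.
With modified divisor 56300: modified quotas A 3.878, B 11.547, C 6.176, D 15.889, E 3.312, F 6.048.
Rounding down: A 3, B 11, C 6, D 15, E 3, F 6 (total 44).

A 3, B 11, C 6, D 15, E 3, F 6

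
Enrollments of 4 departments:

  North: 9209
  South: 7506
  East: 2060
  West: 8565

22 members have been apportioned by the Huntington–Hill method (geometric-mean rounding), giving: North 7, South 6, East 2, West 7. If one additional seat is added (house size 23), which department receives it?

North

Priority for the next seat is population ÷ (√(s·(s+1))).
Priorities: North 1230.604, South 1158.201, East 840.991, West 1144.546.
Highest priority: North.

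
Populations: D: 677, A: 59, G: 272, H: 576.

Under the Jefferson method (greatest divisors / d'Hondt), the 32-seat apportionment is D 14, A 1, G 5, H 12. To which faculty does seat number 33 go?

G

Priority for the next seat is population ÷ (current seats + 1).
Priorities: D 45.133, A 29.500, G 45.333, H 44.308.
Highest priority: G.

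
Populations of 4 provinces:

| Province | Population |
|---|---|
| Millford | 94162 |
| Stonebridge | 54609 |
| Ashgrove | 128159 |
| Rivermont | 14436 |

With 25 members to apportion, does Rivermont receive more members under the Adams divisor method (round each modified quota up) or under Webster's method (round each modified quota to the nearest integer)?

Adams

Adams: Millford 8, Stonebridge 5, Ashgrove 10, Rivermont 2.
Webster: Millford 8, Stonebridge 5, Ashgrove 11, Rivermont 1.
Rivermont gets 2 under Adams and 1 under Webster.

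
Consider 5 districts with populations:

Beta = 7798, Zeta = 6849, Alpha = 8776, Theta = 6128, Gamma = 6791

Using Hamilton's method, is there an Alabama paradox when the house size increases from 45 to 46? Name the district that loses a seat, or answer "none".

none

At 45 seats: Beta 10, Zeta 8, Alpha 11, Theta 8, Gamma 8.
At 46 seats: Beta 10, Zeta 9, Alpha 11, Theta 8, Gamma 8.
No district's allocation decreased.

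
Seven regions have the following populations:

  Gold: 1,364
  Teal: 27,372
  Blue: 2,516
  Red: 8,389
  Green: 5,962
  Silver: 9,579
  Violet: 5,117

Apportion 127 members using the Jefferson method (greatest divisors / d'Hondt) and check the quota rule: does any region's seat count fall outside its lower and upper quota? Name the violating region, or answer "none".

Standard quotas: Gold 2.873, Teal 57.650, Blue 5.299, Red 17.669, Green 12.557, Silver 20.175, Violet 10.777.
Jefferson allocation: Gold 2, Teal 59, Blue 5, Red 18, Green 12, Silver 20, Violet 11.
Teal has quota 57.650 (lower 57, upper 58) but receives 59 — outside the quota interval.

Teal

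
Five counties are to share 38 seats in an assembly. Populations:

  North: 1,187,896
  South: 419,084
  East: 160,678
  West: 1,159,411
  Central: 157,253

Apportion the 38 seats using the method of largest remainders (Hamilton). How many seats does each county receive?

North=15; South=5; East=2; West=14; Central=2

The standard divisor is 3084322/38 ≈ 81166.368.
Standard quotas: North 14.6353, South 5.1633, East 1.9796, West 14.2844, Central 1.9374.
Lower quotas: North 14, South 5, East 1, West 14, Central 1 (sum 35, leaving 3 seats).
Remainders in descending order: East 0.9796, Central 0.9374, North 0.6353, West 0.2844, South 0.1633.
Largest remainders: East, Central, North receive the extra seats.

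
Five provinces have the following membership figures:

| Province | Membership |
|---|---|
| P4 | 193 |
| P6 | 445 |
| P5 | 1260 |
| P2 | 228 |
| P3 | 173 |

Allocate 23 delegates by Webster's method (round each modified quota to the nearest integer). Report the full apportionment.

P4 2, P6 4, P5 13, P2 2, P3 2

Standard divisor 2299/23 ≈ 99.957; standard quotas: P4 1.931, P6 4.452, P5 12.605, P2 2.281, P3 1.731.
Rounding to the nearest integer gives P4 2, P6 4, P5 13, P2 2, P3 2 — total 23, matching the house size, so no adjustment is needed.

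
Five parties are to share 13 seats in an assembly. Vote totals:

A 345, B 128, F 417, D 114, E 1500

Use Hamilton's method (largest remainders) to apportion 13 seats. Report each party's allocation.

Standard divisor: 2504 ÷ 13 ≈ 192.615.
Standard quotas: A 1.791, B 0.665, F 2.165, D 0.592, E 7.788.
Lower quotas: A 1, B 0, F 2, D 0, E 7 (sum 10, leaving 3 seats).
Remainders in descending order: A 0.791, E 0.788, B 0.665, D 0.592, F 0.165.
The surplus seats go to A, E, B.

A=2; B=1; F=2; D=0; E=8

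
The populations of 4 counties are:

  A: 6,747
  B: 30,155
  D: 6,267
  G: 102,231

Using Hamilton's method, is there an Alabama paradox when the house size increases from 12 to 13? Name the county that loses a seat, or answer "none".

At 12 seats: A 1, B 2, D 1, G 8.
At 13 seats: A 1, B 3, D 0, G 9.
D drops from 1 to 0.

D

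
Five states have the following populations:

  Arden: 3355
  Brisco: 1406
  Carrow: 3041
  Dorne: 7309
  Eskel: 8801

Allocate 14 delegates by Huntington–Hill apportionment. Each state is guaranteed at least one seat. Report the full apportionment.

With divisor 1801: modified quotas Arden 1.863, Brisco 0.781, Carrow 1.689, Dorne 4.058, Eskel 4.887.
Geometric-mean thresholds: Arden √(1·2)=1.414, Brisco (min 1), Carrow √(1·2)=1.414, Dorne √(4·5)=4.472, Eskel √(4·5)=4.472.
Each quota rounded against its threshold gives Arden 2, Brisco 1, Carrow 2, Dorne 4, Eskel 5 (total 14).

Arden=2; Brisco=1; Carrow=2; Dorne=4; Eskel=5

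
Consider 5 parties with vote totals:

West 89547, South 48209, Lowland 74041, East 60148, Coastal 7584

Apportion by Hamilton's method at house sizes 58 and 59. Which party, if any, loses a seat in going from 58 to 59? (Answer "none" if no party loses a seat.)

Coastal

At 58 seats: West 19, South 10, Lowland 15, East 12, Coastal 2.
At 59 seats: West 19, South 10, Lowland 16, East 13, Coastal 1.
Coastal drops from 2 to 1.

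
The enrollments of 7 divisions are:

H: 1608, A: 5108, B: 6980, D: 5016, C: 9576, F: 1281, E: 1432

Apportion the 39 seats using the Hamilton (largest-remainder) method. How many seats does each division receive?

H=2; A=6; B=9; D=6; C=12; F=2; E=2

Total 31001; standard divisor 31001/39 ≈ 794.897.
Standard quotas: H 2.0229, A 6.4260, B 8.7810, D 6.3102, C 12.0468, F 1.6115, E 1.8015.
Lower quotas: H 2, A 6, B 8, D 6, C 12, F 1, E 1 (sum 36, leaving 3 seats).
Remainders in descending order: E 0.8015, B 0.7810, F 0.6115, A 0.4260, D 0.3102, C 0.0468, H 0.0229.
The surplus seats go to E, B, F.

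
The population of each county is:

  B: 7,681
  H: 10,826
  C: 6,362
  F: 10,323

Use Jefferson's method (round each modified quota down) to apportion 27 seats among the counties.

Standard divisor 35192/27 ≈ 1303.407; standard quotas: B 5.893, H 8.306, C 4.881, F 7.920.
Rounding down gives 5, 8, 4, 7 = 24 seats, so the divisor must be adjusted.
With modified divisor 1240: modified quotas B 6.194, H 8.731, C 5.131, F 8.325.
Rounding down: B 6, H 8, C 5, F 8 (total 27).

B=6, H=8, C=5, F=8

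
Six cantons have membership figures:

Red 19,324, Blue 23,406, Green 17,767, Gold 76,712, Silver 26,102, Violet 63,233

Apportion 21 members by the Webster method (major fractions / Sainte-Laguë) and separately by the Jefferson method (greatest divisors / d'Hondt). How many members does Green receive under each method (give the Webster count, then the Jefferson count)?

2 and 1

Webster: Red 2, Blue 2, Green 2, Gold 7, Silver 2, Violet 6.
Jefferson: Red 2, Blue 2, Green 1, Gold 8, Silver 2, Violet 6.
Green gets 2 under Webster and 1 under Jefferson.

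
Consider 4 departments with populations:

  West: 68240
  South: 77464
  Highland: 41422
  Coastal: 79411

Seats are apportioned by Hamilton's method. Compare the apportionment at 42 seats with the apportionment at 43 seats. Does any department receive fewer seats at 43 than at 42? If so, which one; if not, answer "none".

At 42 seats: West 11, South 12, Highland 7, Coastal 12.
At 43 seats: West 11, South 12, Highland 7, Coastal 13.
No department's allocation decreased.

none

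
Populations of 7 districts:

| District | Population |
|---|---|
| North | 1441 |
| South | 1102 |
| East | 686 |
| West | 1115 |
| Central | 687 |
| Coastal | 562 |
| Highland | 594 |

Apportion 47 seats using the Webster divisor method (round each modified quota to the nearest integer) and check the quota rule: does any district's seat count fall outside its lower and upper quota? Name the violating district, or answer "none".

none

Standard quotas: North 10.947, South 8.371, East 5.211, West 8.470, Central 5.219, Coastal 4.269, Highland 4.512.
Webster allocation: North 11, South 8, East 5, West 9, Central 5, Coastal 4, Highland 5.
Every allocation lies between the lower and upper quota.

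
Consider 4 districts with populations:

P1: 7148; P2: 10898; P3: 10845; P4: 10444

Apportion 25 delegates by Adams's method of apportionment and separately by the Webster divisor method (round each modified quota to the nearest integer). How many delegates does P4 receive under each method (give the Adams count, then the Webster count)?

Adams: P1 5, P2 7, P3 7, P4 6.
Webster: P1 4, P2 7, P3 7, P4 7.
P4 gets 6 under Adams and 7 under Webster.

6 and 7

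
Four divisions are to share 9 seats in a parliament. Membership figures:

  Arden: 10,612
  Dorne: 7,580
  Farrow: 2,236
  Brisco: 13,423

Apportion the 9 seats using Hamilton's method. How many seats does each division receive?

The standard divisor is 33851/9 ≈ 3761.222.
Standard quotas: Arden 2.8214, Dorne 2.0153, Farrow 0.5945, Brisco 3.5688.
Lower quotas: Arden 2, Dorne 2, Farrow 0, Brisco 3 (sum 7, leaving 2 seats).
Remainders in descending order: Arden 0.8214, Farrow 0.5945, Brisco 0.5688, Dorne 0.0153.
The surplus seats go to Arden, Farrow.

Arden: 3, Dorne: 2, Farrow: 1, Brisco: 3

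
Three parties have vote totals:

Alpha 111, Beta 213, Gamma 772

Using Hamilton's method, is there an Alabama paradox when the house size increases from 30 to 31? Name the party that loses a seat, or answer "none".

At 30 seats: Alpha 3, Beta 6, Gamma 21.
At 31 seats: Alpha 3, Beta 6, Gamma 22.
No party's allocation decreased.

none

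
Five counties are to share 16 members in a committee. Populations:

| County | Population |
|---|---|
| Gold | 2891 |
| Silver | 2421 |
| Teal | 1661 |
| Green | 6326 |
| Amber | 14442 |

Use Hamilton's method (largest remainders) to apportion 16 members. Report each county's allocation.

Total 27741; standard divisor 27741/16 ≈ 1733.812.
Standard quotas: Gold 1.6674, Silver 1.3963, Teal 0.9580, Green 3.6486, Amber 8.3296.
Lower quotas: Gold 1, Silver 1, Teal 0, Green 3, Amber 8 (sum 13, leaving 3 seats).
Remainders in descending order: Teal 0.9580, Gold 0.6674, Green 0.6486, Silver 0.3963, Amber 0.3296.
The surplus seats go to Teal, Gold, Green.

Gold=2, Silver=1, Teal=1, Green=4, Amber=8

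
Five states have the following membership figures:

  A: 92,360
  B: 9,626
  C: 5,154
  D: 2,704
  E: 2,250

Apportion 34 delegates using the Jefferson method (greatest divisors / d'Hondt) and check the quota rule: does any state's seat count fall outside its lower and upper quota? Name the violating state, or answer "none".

A

Standard quotas: A 28.014, B 2.920, C 1.563, D 0.820, E 0.682.
Jefferson allocation: A 30, B 3, C 1, D 0, E 0.
A has quota 28.014 (lower 28, upper 29) but receives 30 — outside the quota interval.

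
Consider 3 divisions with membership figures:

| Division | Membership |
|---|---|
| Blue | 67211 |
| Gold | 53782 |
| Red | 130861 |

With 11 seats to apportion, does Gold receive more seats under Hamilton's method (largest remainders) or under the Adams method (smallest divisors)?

Hamilton: Blue 3, Gold 2, Red 6.
Adams: Blue 3, Gold 3, Red 5.
Gold gets 2 under Hamilton and 3 under Adams.

Adams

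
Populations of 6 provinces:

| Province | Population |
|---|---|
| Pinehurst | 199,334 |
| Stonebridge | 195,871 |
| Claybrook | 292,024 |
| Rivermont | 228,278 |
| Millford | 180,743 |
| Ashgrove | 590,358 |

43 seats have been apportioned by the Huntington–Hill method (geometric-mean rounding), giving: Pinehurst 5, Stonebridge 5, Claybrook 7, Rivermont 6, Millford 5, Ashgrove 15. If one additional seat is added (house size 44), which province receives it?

Priority for the next seat is population ÷ (√(s·(s+1))).
Priorities: Pinehurst 36393.243, Stonebridge 35760.988, Claybrook 39023.348, Rivermont 35224.060, Millford 32999.006, Ashgrove 38107.445.
Highest priority: Claybrook.

Claybrook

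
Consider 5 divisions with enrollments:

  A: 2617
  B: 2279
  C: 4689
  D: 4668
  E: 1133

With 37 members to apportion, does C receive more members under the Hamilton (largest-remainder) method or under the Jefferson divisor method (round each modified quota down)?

Jefferson

Hamilton: A 6, B 6, C 11, D 11, E 3.
Jefferson: A 6, B 5, C 12, D 12, E 2.
C gets 11 under Hamilton and 12 under Jefferson.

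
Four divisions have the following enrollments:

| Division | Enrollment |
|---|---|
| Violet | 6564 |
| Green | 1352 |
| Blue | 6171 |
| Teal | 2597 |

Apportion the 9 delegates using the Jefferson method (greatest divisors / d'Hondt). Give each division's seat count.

Standard divisor 16684/9 ≈ 1853.778; standard quotas: Violet 3.541, Green 0.729, Blue 3.329, Teal 1.401.
Rounding down gives 3, 0, 3, 1 = 7 seats, so the divisor must be adjusted.
With modified divisor 1400: modified quotas Violet 4.689, Green 0.966, Blue 4.408, Teal 1.855.
Rounding down: Violet 4, Green 0, Blue 4, Teal 1 (total 9).

Violet 4, Green 0, Blue 4, Teal 1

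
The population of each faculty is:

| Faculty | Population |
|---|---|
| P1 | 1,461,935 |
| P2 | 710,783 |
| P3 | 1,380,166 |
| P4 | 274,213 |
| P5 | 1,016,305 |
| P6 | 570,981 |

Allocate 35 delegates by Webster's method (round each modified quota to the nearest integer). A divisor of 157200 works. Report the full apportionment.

With modified divisor 157200: modified quotas P1 9.300, P2 4.522, P3 8.780, P4 1.744, P5 6.465, P6 3.632.
Rounding to the nearest integer: P1 9, P2 5, P3 9, P4 2, P5 6, P6 4 (total 35).

P1 9, P2 5, P3 9, P4 2, P5 6, P6 4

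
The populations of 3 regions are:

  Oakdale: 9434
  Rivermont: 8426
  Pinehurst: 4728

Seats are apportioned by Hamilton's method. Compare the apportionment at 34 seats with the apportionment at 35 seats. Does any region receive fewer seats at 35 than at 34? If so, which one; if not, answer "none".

none

At 34 seats: Oakdale 14, Rivermont 13, Pinehurst 7.
At 35 seats: Oakdale 15, Rivermont 13, Pinehurst 7.
No region's allocation decreased.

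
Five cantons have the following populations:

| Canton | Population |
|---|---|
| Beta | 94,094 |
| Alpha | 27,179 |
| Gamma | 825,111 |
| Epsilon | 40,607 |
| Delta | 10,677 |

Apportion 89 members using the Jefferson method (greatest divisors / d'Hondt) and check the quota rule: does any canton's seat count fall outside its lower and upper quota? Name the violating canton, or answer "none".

Gamma

Standard quotas: Beta 8.394, Alpha 2.425, Gamma 73.607, Epsilon 3.622, Delta 0.952.
Jefferson allocation: Beta 8, Alpha 2, Gamma 76, Epsilon 3, Delta 0.
Gamma has quota 73.607 (lower 73, upper 74) but receives 76 — outside the quota interval.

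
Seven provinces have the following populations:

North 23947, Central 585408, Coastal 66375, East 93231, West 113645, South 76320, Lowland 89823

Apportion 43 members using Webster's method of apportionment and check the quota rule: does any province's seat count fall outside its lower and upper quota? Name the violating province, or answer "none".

Central

Standard quotas: North 0.982, Central 24.002, Coastal 2.721, East 3.823, West 4.660, South 3.129, Lowland 3.683.
Webster allocation: North 1, Central 23, Coastal 3, East 4, West 5, South 3, Lowland 4.
Central has quota 24.002 (lower 24, upper 25) but receives 23 — outside the quota interval.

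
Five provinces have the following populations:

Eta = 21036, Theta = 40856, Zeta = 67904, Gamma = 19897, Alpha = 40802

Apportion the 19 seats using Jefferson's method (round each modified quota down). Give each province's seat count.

Eta 2; Theta 4; Zeta 7; Gamma 2; Alpha 4

Standard divisor 190495/19 ≈ 10026.053; standard quotas: Eta 2.098, Theta 4.075, Zeta 6.773, Gamma 1.985, Alpha 4.070.
Rounding down gives 2, 4, 6, 1, 4 = 17 seats, so the divisor must be adjusted.
With modified divisor 9100: modified quotas Eta 2.312, Theta 4.490, Zeta 7.462, Gamma 2.186, Alpha 4.484.
Rounding down: Eta 2, Theta 4, Zeta 7, Gamma 2, Alpha 4 (total 19).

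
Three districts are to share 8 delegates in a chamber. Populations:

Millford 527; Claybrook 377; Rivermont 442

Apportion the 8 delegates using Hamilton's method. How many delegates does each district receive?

The standard divisor is 1346/8 ≈ 168.25.
Standard quotas: Millford 3.132, Claybrook 2.241, Rivermont 2.627.
Lower quotas: Millford 3, Claybrook 2, Rivermont 2 (sum 7, leaving 1 seat).
Remainders in descending order: Rivermont 0.627, Claybrook 0.241, Millford 0.132.
Largest remainder: Rivermont receives the extra seat.

Millford=3; Claybrook=2; Rivermont=3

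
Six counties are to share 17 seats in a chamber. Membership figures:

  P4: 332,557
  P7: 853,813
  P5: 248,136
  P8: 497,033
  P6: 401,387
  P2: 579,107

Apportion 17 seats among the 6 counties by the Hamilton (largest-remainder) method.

P4 2, P7 5, P5 2, P8 3, P6 2, P2 3

The standard divisor is 2912033/17 ≈ 171296.059.
Standard quotas: P4 1.9414, P7 4.9844, P5 1.4486, P8 2.9016, P6 2.3432, P2 3.3807.
Lower quotas: P4 1, P7 4, P5 1, P8 2, P6 2, P2 3 (sum 13, leaving 4 seats).
Remainders in descending order: P7 0.9844, P4 0.9414, P8 0.9016, P5 0.4486, P2 0.3807, P6 0.3432.
The surplus seats go to P7, P4, P8, P5.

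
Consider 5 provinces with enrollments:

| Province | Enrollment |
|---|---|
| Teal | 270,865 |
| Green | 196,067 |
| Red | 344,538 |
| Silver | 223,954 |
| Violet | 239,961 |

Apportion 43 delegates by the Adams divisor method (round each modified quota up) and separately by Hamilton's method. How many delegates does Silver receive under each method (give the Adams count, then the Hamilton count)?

Adams: Teal 9, Green 7, Red 11, Silver 8, Violet 8.
Hamilton: Teal 9, Green 7, Red 12, Silver 7, Violet 8.
Silver gets 8 under Adams and 7 under Hamilton.

8 and 7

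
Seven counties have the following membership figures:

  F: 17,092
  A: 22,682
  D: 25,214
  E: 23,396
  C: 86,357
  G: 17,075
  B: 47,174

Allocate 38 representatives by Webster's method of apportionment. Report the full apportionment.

Standard divisor 238990/38 ≈ 6289.211; standard quotas: F 2.718, A 3.606, D 4.009, E 3.720, C 13.731, G 2.715, B 7.501.
Rounding to the nearest integer gives 3, 4, 4, 4, 14, 3, 8 = 40 seats, so the divisor must be adjusted.
With modified divisor 6440: modified quotas F 2.654, A 3.522, D 3.915, E 3.633, C 13.409, G 2.651, B 7.325.
Rounding to the nearest integer: F 3, A 4, D 4, E 4, C 13, G 3, B 7 (total 38).

F=3; A=4; D=4; E=4; C=13; G=3; B=7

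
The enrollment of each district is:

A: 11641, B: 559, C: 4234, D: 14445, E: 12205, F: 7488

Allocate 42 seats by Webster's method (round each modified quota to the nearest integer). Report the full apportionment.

Standard divisor 50572/42 ≈ 1204.095; standard quotas: A 9.668, B 0.464, C 3.516, D 11.997, E 10.136, F 6.219.
Rounding to the nearest integer gives A 10, B 0, C 4, D 12, E 10, F 6 — total 42, matching the house size, so no adjustment is needed.

A 10, B 0, C 4, D 12, E 10, F 6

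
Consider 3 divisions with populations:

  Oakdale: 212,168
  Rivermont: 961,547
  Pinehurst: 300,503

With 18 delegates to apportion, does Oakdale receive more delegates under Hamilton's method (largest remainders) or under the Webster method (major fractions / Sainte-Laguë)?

Hamilton: Oakdale 2, Rivermont 12, Pinehurst 4.
Webster: Oakdale 3, Rivermont 11, Pinehurst 4.
Oakdale gets 2 under Hamilton and 3 under Webster.

Webster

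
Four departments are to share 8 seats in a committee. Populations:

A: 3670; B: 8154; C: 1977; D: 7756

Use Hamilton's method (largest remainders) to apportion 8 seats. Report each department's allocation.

A 1; B 3; C 1; D 3

Standard divisor: 21557 ÷ 8 ≈ 2694.625.
Standard quotas: A 1.3620, B 3.0260, C 0.7337, D 2.8783.
Lower quotas: A 1, B 3, C 0, D 2 (sum 6, leaving 2 seats).
Remainders in descending order: D 0.8783, C 0.7337, A 0.3620, B 0.0260.
The surplus seats go to D, C.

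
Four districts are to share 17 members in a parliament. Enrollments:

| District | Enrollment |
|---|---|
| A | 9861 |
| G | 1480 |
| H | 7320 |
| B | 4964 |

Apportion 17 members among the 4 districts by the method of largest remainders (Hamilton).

A: 7; G: 1; H: 5; B: 4

Standard divisor: 23625 ÷ 17 ≈ 1389.706.
Standard quotas: A 7.0957, G 1.0650, H 5.2673, B 3.5720.
Lower quotas: A 7, G 1, H 5, B 3 (sum 16, leaving 1 seat).
Remainders in descending order: B 0.5720, H 0.2673, A 0.0957, G 0.0650.
The surplus seat goes to B.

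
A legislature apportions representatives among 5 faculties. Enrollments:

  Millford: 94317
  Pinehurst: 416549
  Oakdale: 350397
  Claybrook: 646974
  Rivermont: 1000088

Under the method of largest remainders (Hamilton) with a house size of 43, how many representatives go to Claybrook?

11

Standard divisor: 2508325 ÷ 43 ≈ 58333.14.
Standard quotas: Millford 1.6169, Pinehurst 7.1409, Oakdale 6.0068, Claybrook 11.0910, Rivermont 17.1444.
Lower quotas: Millford 1, Pinehurst 7, Oakdale 6, Claybrook 11, Rivermont 17 (sum 42, leaving 1 seat).
Remainders in descending order: Millford 0.6169, Rivermont 0.1444, Pinehurst 0.1409, Claybrook 0.0910, Oakdale 0.0068.
The surplus seat goes to Millford.
Claybrook receives 11.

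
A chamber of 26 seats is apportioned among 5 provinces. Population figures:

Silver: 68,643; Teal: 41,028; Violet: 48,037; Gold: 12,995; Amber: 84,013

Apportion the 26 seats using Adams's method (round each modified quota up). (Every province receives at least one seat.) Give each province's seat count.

Silver 7, Teal 4, Violet 5, Gold 2, Amber 8

Standard divisor 254716/26 ≈ 9796.769; standard quotas: Silver 7.007, Teal 4.188, Violet 4.903, Gold 1.326, Amber 8.576.
Rounding up gives 8, 5, 5, 2, 9 = 29 seats, so the divisor must be adjusted.
With modified divisor 11000: modified quotas Silver 6.240, Teal 3.730, Violet 4.367, Gold 1.181, Amber 7.638.
Rounding up: Silver 7, Teal 4, Violet 5, Gold 2, Amber 8 (total 26).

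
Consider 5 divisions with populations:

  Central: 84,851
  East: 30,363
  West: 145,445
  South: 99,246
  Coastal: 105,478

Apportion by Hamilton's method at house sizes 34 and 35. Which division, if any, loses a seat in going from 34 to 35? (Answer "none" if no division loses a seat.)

At 34 seats: Central 6, East 2, West 11, South 7, Coastal 8.
At 35 seats: Central 6, East 2, West 11, South 8, Coastal 8.
No division's allocation decreased.

none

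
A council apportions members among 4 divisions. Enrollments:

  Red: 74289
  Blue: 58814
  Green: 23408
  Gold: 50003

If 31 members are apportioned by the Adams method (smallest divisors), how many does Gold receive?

7

Standard divisor 206514/31 ≈ 6661.742; standard quotas: Red 11.152, Blue 8.829, Green 3.514, Gold 7.506.
Rounding up gives 12, 9, 4, 8 = 33 seats, so the divisor must be adjusted.
With modified divisor 7200: modified quotas Red 10.318, Blue 8.169, Green 3.251, Gold 6.945.
Rounding up: Red 11, Blue 9, Green 4, Gold 7 (total 31).
Gold receives 7.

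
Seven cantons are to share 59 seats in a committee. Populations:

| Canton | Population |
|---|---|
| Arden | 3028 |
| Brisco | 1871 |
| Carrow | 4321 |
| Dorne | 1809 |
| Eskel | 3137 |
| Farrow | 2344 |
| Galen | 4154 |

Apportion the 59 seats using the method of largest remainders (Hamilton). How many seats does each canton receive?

Total 20664; standard divisor 20664/59 ≈ 350.237.
Standard quotas: Arden 8.646, Brisco 5.342, Carrow 12.337, Dorne 5.165, Eskel 8.957, Farrow 6.693, Galen 11.861.
Lower quotas: Arden 8, Brisco 5, Carrow 12, Dorne 5, Eskel 8, Farrow 6, Galen 11 (sum 55, leaving 4 seats).
Remainders in descending order: Eskel 0.957, Galen 0.861, Farrow 0.693, Arden 0.646, Brisco 0.342, Carrow 0.337, Dorne 0.165.
The surplus seats go to Eskel, Galen, Farrow, Arden.

Arden 9; Brisco 5; Carrow 12; Dorne 5; Eskel 9; Farrow 7; Galen 12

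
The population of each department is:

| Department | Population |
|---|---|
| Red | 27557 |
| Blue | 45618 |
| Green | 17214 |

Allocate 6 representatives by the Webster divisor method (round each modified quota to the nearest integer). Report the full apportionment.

Standard divisor 90389/6 ≈ 15064.833; standard quotas: Red 1.829, Blue 3.028, Green 1.143.
Rounding to the nearest integer gives Red 2, Blue 3, Green 1 — total 6, matching the house size, so no adjustment is needed.

Red: 2, Blue: 3, Green: 1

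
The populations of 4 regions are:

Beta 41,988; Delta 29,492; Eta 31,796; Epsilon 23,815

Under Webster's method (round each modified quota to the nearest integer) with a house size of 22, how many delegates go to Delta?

Standard divisor 127091/22 ≈ 5776.864; standard quotas: Beta 7.268, Delta 5.105, Eta 5.504, Epsilon 4.122.
Rounding to the nearest integer gives Beta 7, Delta 5, Eta 6, Epsilon 4 — total 22, matching the house size, so no adjustment is needed.
Delta receives 5.

5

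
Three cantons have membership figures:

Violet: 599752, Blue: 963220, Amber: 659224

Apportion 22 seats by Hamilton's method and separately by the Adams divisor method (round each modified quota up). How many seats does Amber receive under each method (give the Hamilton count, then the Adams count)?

6 and 7

Hamilton: Violet 6, Blue 10, Amber 6.
Adams: Violet 6, Blue 9, Amber 7.
Amber gets 6 under Hamilton and 7 under Adams.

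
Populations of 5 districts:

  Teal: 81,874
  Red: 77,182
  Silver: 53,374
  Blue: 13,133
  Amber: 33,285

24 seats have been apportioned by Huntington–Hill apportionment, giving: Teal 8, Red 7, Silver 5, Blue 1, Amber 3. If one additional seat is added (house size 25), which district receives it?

Red

Priority for the next seat is population ÷ (√(s·(s+1))).
Priorities: Teal 9648.943, Red 10313.879, Silver 9744.715, Blue 9286.433, Amber 9608.552.
Highest priority: Red.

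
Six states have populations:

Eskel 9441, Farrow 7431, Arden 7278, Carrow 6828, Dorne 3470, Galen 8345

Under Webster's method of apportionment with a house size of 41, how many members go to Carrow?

7

Standard divisor 42793/41 ≈ 1043.732; standard quotas: Eskel 9.045, Farrow 7.120, Arden 6.973, Carrow 6.542, Dorne 3.325, Galen 7.995.
Rounding to the nearest integer gives Eskel 9, Farrow 7, Arden 7, Carrow 7, Dorne 3, Galen 8 — total 41, matching the house size, so no adjustment is needed.
Carrow receives 7.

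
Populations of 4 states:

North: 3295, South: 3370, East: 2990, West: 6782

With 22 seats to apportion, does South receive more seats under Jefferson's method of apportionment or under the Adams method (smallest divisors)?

Jefferson: North 4, South 4, East 4, West 10.
Adams: North 4, South 5, East 4, West 9.
South gets 4 under Jefferson and 5 under Adams.

Adams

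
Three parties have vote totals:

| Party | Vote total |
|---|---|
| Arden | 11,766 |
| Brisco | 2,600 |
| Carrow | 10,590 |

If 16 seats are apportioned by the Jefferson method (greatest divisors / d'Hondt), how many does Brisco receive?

Standard divisor 24956/16 ≈ 1559.75; standard quotas: Arden 7.544, Brisco 1.667, Carrow 6.790.
Rounding down gives 7, 1, 6 = 14 seats, so the divisor must be adjusted.
With modified divisor 1400: modified quotas Arden 8.404, Brisco 1.857, Carrow 7.564.
Rounding down: Arden 8, Brisco 1, Carrow 7 (total 16).
Brisco receives 1.

1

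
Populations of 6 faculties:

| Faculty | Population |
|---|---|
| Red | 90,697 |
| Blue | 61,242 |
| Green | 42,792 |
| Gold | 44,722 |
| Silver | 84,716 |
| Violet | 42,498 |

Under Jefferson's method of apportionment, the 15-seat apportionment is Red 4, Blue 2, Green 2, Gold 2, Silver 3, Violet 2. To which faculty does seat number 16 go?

Silver

Priority for the next seat is population ÷ (current seats + 1).
Priorities: Red 18139.400, Blue 20414.000, Green 14264.000, Gold 14907.333, Silver 21179.000, Violet 14166.000.
Highest priority: Silver.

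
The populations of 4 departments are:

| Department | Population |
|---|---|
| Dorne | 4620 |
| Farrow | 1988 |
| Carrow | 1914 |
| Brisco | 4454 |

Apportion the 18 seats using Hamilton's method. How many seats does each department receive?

Dorne 6, Farrow 3, Carrow 3, Brisco 6

Total 12976; standard divisor 12976/18 ≈ 720.889.
Standard quotas: Dorne 6.409, Farrow 2.758, Carrow 2.655, Brisco 6.178.
Lower quotas: Dorne 6, Farrow 2, Carrow 2, Brisco 6 (sum 16, leaving 2 seats).
Remainders in descending order: Farrow 0.758, Carrow 0.655, Dorne 0.409, Brisco 0.178.
Largest remainders: Farrow, Carrow receive the extra seats.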